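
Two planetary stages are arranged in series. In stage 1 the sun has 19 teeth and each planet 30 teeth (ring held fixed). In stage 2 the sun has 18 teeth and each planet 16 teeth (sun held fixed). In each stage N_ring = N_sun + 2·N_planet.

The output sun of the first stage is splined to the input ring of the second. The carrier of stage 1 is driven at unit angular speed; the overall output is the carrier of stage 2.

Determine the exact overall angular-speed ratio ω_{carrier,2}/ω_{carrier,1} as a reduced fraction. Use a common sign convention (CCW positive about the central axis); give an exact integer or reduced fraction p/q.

Stage 1: N_ring = 19 + 2·30 = 79
Stage 1: 19(ω_s−ω_c) = −79(ω_r−ω_c),  ω_r=0, ω_c=1
Stage 1: ω_s = 1 − (79/19)(0−1) = 98/19
  ⇒ ω_s¹/ω_c¹ = 98/19
Stage 2: N_ring = 18 + 2·16 = 50
Stage 2: 18(ω_s−ω_c) = −50(ω_r−ω_c),  ω_s=0, ω_r=1
Stage 2: 18(0−ω_c) = −50(1−ω_c)  ⇒  68ω_c = 50  ⇒  ω_c = 25/34
  ⇒ ω_c²/ω_r² = 25/34
Coupling ω_r² = ω_s¹ ⇒ overall = 98/19 × 25/34 = 1225/323

1225/323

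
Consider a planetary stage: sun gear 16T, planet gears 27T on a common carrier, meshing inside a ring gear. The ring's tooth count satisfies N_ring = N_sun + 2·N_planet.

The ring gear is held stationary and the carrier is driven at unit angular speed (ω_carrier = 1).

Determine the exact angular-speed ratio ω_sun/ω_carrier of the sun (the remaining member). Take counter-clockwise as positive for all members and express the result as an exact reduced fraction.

N_ring = 16 + 2·27 = 70
16(ω_s−ω_c) = −70(ω_r−ω_c),  ω_r=0, ω_c=1
ω_s = 1 − (70/16)(0−1) = 43/8
ω_s/ω_c = 43/8

43/8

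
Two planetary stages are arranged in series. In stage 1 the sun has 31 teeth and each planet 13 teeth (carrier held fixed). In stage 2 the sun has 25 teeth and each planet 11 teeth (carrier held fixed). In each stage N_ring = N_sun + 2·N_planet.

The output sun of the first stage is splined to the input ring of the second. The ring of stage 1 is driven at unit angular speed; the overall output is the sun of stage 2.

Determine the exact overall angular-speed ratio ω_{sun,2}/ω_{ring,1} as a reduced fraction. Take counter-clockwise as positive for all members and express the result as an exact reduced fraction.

Stage 1: N_ring = 31 + 2·13 = 57
Stage 1: 31(ω_s−ω_c) = −57(ω_r−ω_c),  ω_c=0, ω_r=1
Stage 1: ω_s = 0 − (57/31)(1−0) = -57/31
  ⇒ ω_s¹/ω_r¹ = -57/31
Stage 2: N_ring = 25 + 2·11 = 47
Stage 2: 25(ω_s−ω_c) = −47(ω_r−ω_c),  ω_c=0, ω_r=1
Stage 2: ω_s = 0 − (47/25)(1−0) = -47/25
  ⇒ ω_s²/ω_r² = -47/25
Coupling ω_r² = ω_s¹ ⇒ overall = -57/31 × -47/25 = 2679/775

2679/775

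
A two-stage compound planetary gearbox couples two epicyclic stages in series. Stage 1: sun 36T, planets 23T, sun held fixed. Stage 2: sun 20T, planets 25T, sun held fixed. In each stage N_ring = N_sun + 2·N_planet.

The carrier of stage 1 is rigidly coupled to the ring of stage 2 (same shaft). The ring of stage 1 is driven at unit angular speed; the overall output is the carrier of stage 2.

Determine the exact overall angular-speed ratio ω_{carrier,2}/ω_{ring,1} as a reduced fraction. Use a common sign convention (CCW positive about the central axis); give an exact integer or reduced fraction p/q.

287/531

Stage 1: N_ring = 36 + 2·23 = 82
Stage 1: 36(ω_s−ω_c) = −82(ω_r−ω_c),  ω_s=0, ω_r=1
Stage 1: 36(0−ω_c) = −82(1−ω_c)  ⇒  118ω_c = 82  ⇒  ω_c = 41/59
  ⇒ ω_c¹/ω_r¹ = 41/59
Stage 2: N_ring = 20 + 2·25 = 70
Stage 2: 20(ω_s−ω_c) = −70(ω_r−ω_c),  ω_s=0, ω_r=1
Stage 2: 20(0−ω_c) = −70(1−ω_c)  ⇒  90ω_c = 70  ⇒  ω_c = 7/9
  ⇒ ω_c²/ω_r² = 7/9
Coupling ω_r² = ω_c¹ ⇒ overall = 41/59 × 7/9 = 287/531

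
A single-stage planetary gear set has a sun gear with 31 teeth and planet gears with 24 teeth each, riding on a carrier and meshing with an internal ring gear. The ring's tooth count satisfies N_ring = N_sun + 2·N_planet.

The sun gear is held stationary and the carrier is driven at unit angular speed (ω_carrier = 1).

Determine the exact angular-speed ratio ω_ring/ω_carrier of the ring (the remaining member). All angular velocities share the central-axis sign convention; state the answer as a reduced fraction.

110/79

N_ring = 31 + 2·24 = 79
31(ω_s−ω_c) = −79(ω_r−ω_c),  ω_s=0, ω_c=1
ω_r = 1 − (31/79)(0−1) = 110/79
ω_r/ω_c = 110/79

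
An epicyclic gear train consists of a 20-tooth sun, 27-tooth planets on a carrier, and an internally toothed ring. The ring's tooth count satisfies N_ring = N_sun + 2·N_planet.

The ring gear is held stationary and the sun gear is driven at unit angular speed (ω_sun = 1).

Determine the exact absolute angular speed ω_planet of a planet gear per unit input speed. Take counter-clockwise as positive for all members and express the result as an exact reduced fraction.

N_ring = 20 + 2·27 = 74
20(ω_s−ω_c) = −74(ω_r−ω_c),  ω_r=0, ω_s=1
20(1−ω_c) = −74(0−ω_c)  ⇒  94ω_c = 20  ⇒  ω_c = 10/47
sun–planet: 20·(1−10/47) = −27·(ω_p−ω_c)  ⇒  ω_p−ω_c = −(20/27)·(37/47) = -740/1269
ω_p = 10/47 − 740/1269 = -10/27

-10/27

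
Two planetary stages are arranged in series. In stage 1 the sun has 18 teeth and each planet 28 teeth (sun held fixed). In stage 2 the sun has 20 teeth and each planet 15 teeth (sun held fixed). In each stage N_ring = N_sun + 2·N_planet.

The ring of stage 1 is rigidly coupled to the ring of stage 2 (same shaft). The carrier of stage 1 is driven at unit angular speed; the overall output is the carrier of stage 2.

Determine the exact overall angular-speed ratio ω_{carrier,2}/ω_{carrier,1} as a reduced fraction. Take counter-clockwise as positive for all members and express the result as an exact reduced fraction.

Stage 1: N_ring = 18 + 2·28 = 74
Stage 1: 18(ω_s−ω_c) = −74(ω_r−ω_c),  ω_s=0, ω_c=1
Stage 1: ω_r = 1 − (18/74)(0−1) = 46/37
  ⇒ ω_r¹/ω_c¹ = 46/37
Stage 2: N_ring = 20 + 2·15 = 50
Stage 2: 20(ω_s−ω_c) = −50(ω_r−ω_c),  ω_s=0, ω_r=1
Stage 2: 20(0−ω_c) = −50(1−ω_c)  ⇒  70ω_c = 50  ⇒  ω_c = 5/7
  ⇒ ω_c²/ω_r² = 5/7
Coupling ω_r² = ω_r¹ ⇒ overall = 46/37 × 5/7 = 230/259

230/259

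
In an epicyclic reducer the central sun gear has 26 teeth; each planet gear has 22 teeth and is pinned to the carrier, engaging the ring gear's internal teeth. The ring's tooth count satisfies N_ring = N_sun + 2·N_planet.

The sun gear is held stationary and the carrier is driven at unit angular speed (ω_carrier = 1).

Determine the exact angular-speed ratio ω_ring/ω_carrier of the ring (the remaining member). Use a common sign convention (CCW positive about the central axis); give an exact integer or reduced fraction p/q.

48/35

N_ring = 26 + 2·22 = 70
26(ω_s−ω_c) = −70(ω_r−ω_c),  ω_s=0, ω_c=1
ω_r = 1 − (26/70)(0−1) = 48/35
ω_r/ω_c = 48/35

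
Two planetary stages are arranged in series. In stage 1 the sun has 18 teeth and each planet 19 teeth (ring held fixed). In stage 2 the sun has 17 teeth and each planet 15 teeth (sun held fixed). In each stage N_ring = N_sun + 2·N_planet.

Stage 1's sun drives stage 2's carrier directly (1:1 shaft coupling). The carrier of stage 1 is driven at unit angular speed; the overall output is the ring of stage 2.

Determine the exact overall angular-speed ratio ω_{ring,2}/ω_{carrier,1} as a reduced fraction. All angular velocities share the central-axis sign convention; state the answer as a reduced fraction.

2368/423

Stage 1: N_ring = 18 + 2·19 = 56
Stage 1: 18(ω_s−ω_c) = −56(ω_r−ω_c),  ω_r=0, ω_c=1
Stage 1: ω_s = 1 − (56/18)(0−1) = 37/9
  ⇒ ω_s¹/ω_c¹ = 37/9
Stage 2: N_ring = 17 + 2·15 = 47
Stage 2: 17(ω_s−ω_c) = −47(ω_r−ω_c),  ω_s=0, ω_c=1
Stage 2: ω_r = 1 − (17/47)(0−1) = 64/47
  ⇒ ω_r²/ω_c² = 64/47
Coupling ω_c² = ω_s¹ ⇒ overall = 37/9 × 64/47 = 2368/423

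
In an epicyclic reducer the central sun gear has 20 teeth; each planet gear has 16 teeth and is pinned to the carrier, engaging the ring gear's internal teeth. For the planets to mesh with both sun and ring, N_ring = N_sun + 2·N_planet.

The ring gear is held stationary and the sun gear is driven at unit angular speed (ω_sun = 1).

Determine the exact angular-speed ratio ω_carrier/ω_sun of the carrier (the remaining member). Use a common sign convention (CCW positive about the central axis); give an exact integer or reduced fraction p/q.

5/18

N_ring = 20 + 2·16 = 52
20(ω_s−ω_c) = −52(ω_r−ω_c),  ω_r=0, ω_s=1
20(1−ω_c) = −52(0−ω_c)  ⇒  72ω_c = 20  ⇒  ω_c = 5/18
ω_c/ω_s = 5/18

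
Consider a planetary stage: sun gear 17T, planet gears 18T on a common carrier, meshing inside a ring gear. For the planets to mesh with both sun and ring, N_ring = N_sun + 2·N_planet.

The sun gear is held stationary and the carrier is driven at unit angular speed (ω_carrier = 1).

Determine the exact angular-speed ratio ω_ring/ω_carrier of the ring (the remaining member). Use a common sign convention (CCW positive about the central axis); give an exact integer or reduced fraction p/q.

70/53

N_ring = 17 + 2·18 = 53
17(ω_s−ω_c) = −53(ω_r−ω_c),  ω_s=0, ω_c=1
ω_r = 1 − (17/53)(0−1) = 70/53
ω_r/ω_c = 70/53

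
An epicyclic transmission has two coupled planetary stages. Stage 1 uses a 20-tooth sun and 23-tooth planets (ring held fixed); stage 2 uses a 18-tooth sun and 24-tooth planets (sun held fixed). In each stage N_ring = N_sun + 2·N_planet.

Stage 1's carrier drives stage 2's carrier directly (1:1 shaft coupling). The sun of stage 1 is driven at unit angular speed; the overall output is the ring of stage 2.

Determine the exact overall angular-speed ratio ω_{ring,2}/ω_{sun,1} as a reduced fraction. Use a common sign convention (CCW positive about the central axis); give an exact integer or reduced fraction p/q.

140/473

Stage 1: N_ring = 20 + 2·23 = 66
Stage 1: 20(ω_s−ω_c) = −66(ω_r−ω_c),  ω_r=0, ω_s=1
Stage 1: 20(1−ω_c) = −66(0−ω_c)  ⇒  86ω_c = 20  ⇒  ω_c = 10/43
  ⇒ ω_c¹/ω_s¹ = 10/43
Stage 2: N_ring = 18 + 2·24 = 66
Stage 2: 18(ω_s−ω_c) = −66(ω_r−ω_c),  ω_s=0, ω_c=1
Stage 2: ω_r = 1 − (18/66)(0−1) = 14/11
  ⇒ ω_r²/ω_c² = 14/11
Coupling ω_c² = ω_c¹ ⇒ overall = 10/43 × 14/11 = 140/473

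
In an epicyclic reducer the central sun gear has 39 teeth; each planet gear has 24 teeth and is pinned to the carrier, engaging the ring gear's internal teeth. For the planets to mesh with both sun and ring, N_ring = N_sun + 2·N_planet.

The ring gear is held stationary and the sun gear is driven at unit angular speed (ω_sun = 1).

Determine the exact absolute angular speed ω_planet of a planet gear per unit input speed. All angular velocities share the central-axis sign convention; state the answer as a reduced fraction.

N_ring = 39 + 2·24 = 87
39(ω_s−ω_c) = −87(ω_r−ω_c),  ω_r=0, ω_s=1
39(1−ω_c) = −87(0−ω_c)  ⇒  126ω_c = 39  ⇒  ω_c = 13/42
sun–planet: 39·(1−13/42) = −24·(ω_p−ω_c)  ⇒  ω_p−ω_c = −(39/24)·(29/42) = -377/336
ω_p = 13/42 − 377/336 = -13/16

-13/16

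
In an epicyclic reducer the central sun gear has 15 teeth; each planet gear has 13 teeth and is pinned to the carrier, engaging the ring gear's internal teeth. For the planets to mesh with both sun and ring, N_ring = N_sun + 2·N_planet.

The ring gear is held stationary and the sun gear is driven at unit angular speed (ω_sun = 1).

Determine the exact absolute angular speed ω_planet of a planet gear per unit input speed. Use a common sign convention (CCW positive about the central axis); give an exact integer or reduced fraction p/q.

-15/26

N_ring = 15 + 2·13 = 41
15(ω_s−ω_c) = −41(ω_r−ω_c),  ω_r=0, ω_s=1
15(1−ω_c) = −41(0−ω_c)  ⇒  56ω_c = 15  ⇒  ω_c = 15/56
sun–planet: 15·(1−15/56) = −13·(ω_p−ω_c)  ⇒  ω_p−ω_c = −(15/13)·(41/56) = -615/728
ω_p = 15/56 − 615/728 = -15/26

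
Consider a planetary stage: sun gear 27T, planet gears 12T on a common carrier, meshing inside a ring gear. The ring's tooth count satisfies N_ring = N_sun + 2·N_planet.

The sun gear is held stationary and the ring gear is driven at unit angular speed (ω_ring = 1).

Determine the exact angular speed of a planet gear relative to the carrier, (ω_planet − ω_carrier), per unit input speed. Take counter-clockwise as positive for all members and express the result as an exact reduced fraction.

N_ring = 27 + 2·12 = 51
27(ω_s−ω_c) = −51(ω_r−ω_c),  ω_s=0, ω_r=1
27(0−ω_c) = −51(1−ω_c)  ⇒  78ω_c = 51  ⇒  ω_c = 17/26
sun–planet: 27·(0−17/26) = −12·(ω_p−ω_c)  ⇒  ω_p−ω_c = −(27/12)·(-17/26) = 153/104

153/104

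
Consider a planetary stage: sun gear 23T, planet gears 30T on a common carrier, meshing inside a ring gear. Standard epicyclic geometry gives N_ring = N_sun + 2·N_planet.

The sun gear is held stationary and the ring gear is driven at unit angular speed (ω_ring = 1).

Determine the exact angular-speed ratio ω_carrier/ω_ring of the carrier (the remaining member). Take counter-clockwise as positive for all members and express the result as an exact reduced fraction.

83/106

N_ring = 23 + 2·30 = 83
23(ω_s−ω_c) = −83(ω_r−ω_c),  ω_s=0, ω_r=1
23(0−ω_c) = −83(1−ω_c)  ⇒  106ω_c = 83  ⇒  ω_c = 83/106
ω_c/ω_r = 83/106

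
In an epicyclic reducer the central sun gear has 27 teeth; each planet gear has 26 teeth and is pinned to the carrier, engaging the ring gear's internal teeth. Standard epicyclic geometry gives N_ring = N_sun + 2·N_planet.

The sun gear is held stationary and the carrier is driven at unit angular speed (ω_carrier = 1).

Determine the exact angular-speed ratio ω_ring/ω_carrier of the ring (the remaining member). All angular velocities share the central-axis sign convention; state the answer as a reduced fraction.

106/79

N_ring = 27 + 2·26 = 79
27(ω_s−ω_c) = −79(ω_r−ω_c),  ω_s=0, ω_c=1
ω_r = 1 − (27/79)(0−1) = 106/79
ω_r/ω_c = 106/79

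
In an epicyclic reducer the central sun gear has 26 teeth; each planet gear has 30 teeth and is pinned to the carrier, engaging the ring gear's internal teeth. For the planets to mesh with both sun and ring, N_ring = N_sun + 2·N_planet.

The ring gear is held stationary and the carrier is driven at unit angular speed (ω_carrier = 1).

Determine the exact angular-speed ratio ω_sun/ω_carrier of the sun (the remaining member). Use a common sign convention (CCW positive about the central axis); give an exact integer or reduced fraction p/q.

56/13

N_ring = 26 + 2·30 = 86
26(ω_s−ω_c) = −86(ω_r−ω_c),  ω_r=0, ω_c=1
ω_s = 1 − (86/26)(0−1) = 56/13
ω_s/ω_c = 56/13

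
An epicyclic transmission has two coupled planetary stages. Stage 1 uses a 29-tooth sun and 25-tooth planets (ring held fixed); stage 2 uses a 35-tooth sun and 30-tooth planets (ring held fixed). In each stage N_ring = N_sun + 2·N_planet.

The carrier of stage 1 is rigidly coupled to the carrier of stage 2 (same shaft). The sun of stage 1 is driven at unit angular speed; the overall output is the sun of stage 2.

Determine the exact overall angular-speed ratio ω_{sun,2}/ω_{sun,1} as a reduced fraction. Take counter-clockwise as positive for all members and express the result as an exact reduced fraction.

Stage 1: N_ring = 29 + 2·25 = 79
Stage 1: 29(ω_s−ω_c) = −79(ω_r−ω_c),  ω_r=0, ω_s=1
Stage 1: 29(1−ω_c) = −79(0−ω_c)  ⇒  108ω_c = 29  ⇒  ω_c = 29/108
  ⇒ ω_c¹/ω_s¹ = 29/108
Stage 2: N_ring = 35 + 2·30 = 95
Stage 2: 35(ω_s−ω_c) = −95(ω_r−ω_c),  ω_r=0, ω_c=1
Stage 2: ω_s = 1 − (95/35)(0−1) = 26/7
  ⇒ ω_s²/ω_c² = 26/7
Coupling ω_c² = ω_c¹ ⇒ overall = 29/108 × 26/7 = 377/378

377/378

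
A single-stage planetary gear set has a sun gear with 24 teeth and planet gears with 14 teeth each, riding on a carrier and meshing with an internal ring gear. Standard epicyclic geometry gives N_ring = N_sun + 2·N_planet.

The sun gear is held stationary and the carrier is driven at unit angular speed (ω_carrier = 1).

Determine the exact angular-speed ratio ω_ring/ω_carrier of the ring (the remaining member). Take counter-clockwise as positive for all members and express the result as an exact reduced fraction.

19/13

N_ring = 24 + 2·14 = 52
24(ω_s−ω_c) = −52(ω_r−ω_c),  ω_s=0, ω_c=1
ω_r = 1 − (24/52)(0−1) = 19/13
ω_r/ω_c = 19/13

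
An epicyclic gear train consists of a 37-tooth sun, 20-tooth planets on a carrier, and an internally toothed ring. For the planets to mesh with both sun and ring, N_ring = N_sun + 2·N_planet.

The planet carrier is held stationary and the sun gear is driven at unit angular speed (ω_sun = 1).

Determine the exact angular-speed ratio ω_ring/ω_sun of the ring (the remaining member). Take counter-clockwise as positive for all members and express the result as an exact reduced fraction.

N_ring = 37 + 2·20 = 77
37(ω_s−ω_c) = −77(ω_r−ω_c),  ω_c=0, ω_s=1
ω_r = 0 − (37/77)(1−0) = -37/77
ω_r/ω_s = -37/77

-37/77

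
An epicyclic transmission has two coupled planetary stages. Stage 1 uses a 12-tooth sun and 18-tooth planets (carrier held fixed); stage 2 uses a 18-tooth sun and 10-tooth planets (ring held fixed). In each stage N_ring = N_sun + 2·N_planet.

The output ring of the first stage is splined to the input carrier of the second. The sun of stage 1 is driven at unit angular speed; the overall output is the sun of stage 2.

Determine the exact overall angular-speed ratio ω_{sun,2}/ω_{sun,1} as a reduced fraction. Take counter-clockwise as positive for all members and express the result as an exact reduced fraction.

-7/9

Stage 1: N_ring = 12 + 2·18 = 48
Stage 1: 12(ω_s−ω_c) = −48(ω_r−ω_c),  ω_c=0, ω_s=1
Stage 1: ω_r = 0 − (12/48)(1−0) = -1/4
  ⇒ ω_r¹/ω_s¹ = -1/4
Stage 2: N_ring = 18 + 2·10 = 38
Stage 2: 18(ω_s−ω_c) = −38(ω_r−ω_c),  ω_r=0, ω_c=1
Stage 2: ω_s = 1 − (38/18)(0−1) = 28/9
  ⇒ ω_s²/ω_c² = 28/9
Coupling ω_c² = ω_r¹ ⇒ overall = -1/4 × 28/9 = -7/9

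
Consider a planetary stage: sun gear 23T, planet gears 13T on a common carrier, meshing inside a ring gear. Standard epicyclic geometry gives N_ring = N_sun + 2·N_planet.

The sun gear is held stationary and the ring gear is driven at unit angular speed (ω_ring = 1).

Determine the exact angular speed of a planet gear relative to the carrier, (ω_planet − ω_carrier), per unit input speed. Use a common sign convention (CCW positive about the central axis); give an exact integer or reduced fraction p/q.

1127/936

N_ring = 23 + 2·13 = 49
23(ω_s−ω_c) = −49(ω_r−ω_c),  ω_s=0, ω_r=1
23(0−ω_c) = −49(1−ω_c)  ⇒  72ω_c = 49  ⇒  ω_c = 49/72
sun–planet: 23·(0−49/72) = −13·(ω_p−ω_c)  ⇒  ω_p−ω_c = −(23/13)·(-49/72) = 1127/936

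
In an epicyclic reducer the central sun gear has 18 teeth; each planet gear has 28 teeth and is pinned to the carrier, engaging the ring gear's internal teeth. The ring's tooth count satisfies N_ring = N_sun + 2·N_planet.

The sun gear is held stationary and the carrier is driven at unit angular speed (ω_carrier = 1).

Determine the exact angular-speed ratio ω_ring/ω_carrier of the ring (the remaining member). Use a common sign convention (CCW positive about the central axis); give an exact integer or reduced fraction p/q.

N_ring = 18 + 2·28 = 74
18(ω_s−ω_c) = −74(ω_r−ω_c),  ω_s=0, ω_c=1
ω_r = 1 − (18/74)(0−1) = 46/37
ω_r/ω_c = 46/37

46/37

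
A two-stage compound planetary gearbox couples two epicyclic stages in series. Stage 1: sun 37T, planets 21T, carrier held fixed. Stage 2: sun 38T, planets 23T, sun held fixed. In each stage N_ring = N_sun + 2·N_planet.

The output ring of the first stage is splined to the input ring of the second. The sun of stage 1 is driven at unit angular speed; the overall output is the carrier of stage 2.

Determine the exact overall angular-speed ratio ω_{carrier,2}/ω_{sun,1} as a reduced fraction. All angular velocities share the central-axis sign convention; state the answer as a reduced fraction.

-1554/4819

Stage 1: N_ring = 37 + 2·21 = 79
Stage 1: 37(ω_s−ω_c) = −79(ω_r−ω_c),  ω_c=0, ω_s=1
Stage 1: ω_r = 0 − (37/79)(1−0) = -37/79
  ⇒ ω_r¹/ω_s¹ = -37/79
Stage 2: N_ring = 38 + 2·23 = 84
Stage 2: 38(ω_s−ω_c) = −84(ω_r−ω_c),  ω_s=0, ω_r=1
Stage 2: 38(0−ω_c) = −84(1−ω_c)  ⇒  122ω_c = 84  ⇒  ω_c = 42/61
  ⇒ ω_c²/ω_r² = 42/61
Coupling ω_r² = ω_r¹ ⇒ overall = -37/79 × 42/61 = -1554/4819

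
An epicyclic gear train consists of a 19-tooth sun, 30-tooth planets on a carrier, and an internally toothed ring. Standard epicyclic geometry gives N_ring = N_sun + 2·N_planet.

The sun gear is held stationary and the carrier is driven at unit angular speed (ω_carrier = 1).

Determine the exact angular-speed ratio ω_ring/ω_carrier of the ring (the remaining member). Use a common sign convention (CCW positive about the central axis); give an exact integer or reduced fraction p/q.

N_ring = 19 + 2·30 = 79
19(ω_s−ω_c) = −79(ω_r−ω_c),  ω_s=0, ω_c=1
ω_r = 1 − (19/79)(0−1) = 98/79
ω_r/ω_c = 98/79

98/79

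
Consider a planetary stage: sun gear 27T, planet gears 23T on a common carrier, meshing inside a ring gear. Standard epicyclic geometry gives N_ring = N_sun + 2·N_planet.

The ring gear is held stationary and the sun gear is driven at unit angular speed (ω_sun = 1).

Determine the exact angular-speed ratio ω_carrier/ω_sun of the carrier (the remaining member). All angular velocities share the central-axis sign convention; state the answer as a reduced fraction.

N_ring = 27 + 2·23 = 73
27(ω_s−ω_c) = −73(ω_r−ω_c),  ω_r=0, ω_s=1
27(1−ω_c) = −73(0−ω_c)  ⇒  100ω_c = 27  ⇒  ω_c = 27/100
ω_c/ω_s = 27/100

27/100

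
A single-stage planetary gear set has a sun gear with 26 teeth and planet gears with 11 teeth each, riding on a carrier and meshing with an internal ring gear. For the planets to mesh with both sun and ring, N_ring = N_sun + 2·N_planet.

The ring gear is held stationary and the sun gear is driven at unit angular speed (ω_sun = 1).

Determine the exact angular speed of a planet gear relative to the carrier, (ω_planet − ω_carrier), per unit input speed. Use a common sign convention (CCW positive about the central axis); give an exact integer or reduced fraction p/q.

N_ring = 26 + 2·11 = 48
26(ω_s−ω_c) = −48(ω_r−ω_c),  ω_r=0, ω_s=1
26(1−ω_c) = −48(0−ω_c)  ⇒  74ω_c = 26  ⇒  ω_c = 13/37
sun–planet: 26·(1−13/37) = −11·(ω_p−ω_c)  ⇒  ω_p−ω_c = −(26/11)·(24/37) = -624/407

-624/407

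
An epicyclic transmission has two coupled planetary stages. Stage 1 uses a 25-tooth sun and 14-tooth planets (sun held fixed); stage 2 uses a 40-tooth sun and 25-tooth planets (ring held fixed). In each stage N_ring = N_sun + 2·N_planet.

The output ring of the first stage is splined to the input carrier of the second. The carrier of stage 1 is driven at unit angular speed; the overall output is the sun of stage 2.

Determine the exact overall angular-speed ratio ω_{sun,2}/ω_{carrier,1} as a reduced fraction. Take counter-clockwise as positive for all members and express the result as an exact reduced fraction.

507/106

Stage 1: N_ring = 25 + 2·14 = 53
Stage 1: 25(ω_s−ω_c) = −53(ω_r−ω_c),  ω_s=0, ω_c=1
Stage 1: ω_r = 1 − (25/53)(0−1) = 78/53
  ⇒ ω_r¹/ω_c¹ = 78/53
Stage 2: N_ring = 40 + 2·25 = 90
Stage 2: 40(ω_s−ω_c) = −90(ω_r−ω_c),  ω_r=0, ω_c=1
Stage 2: ω_s = 1 − (90/40)(0−1) = 13/4
  ⇒ ω_s²/ω_c² = 13/4
Coupling ω_c² = ω_r¹ ⇒ overall = 78/53 × 13/4 = 507/106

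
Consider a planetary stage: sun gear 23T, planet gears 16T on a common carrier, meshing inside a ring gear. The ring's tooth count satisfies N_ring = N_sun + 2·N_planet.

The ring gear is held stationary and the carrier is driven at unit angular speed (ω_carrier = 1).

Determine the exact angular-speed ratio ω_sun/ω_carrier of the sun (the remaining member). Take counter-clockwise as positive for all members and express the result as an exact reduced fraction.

78/23

N_ring = 23 + 2·16 = 55
23(ω_s−ω_c) = −55(ω_r−ω_c),  ω_r=0, ω_c=1
ω_s = 1 − (55/23)(0−1) = 78/23
ω_s/ω_c = 78/23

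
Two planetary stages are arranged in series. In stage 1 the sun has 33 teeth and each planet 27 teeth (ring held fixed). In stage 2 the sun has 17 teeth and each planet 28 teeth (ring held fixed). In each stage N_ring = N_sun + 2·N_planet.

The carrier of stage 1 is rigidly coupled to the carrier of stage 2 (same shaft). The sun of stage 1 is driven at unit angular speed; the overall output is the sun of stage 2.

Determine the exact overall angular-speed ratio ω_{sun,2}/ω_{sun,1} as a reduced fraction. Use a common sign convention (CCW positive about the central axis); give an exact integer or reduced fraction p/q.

99/68

Stage 1: N_ring = 33 + 2·27 = 87
Stage 1: 33(ω_s−ω_c) = −87(ω_r−ω_c),  ω_r=0, ω_s=1
Stage 1: 33(1−ω_c) = −87(0−ω_c)  ⇒  120ω_c = 33  ⇒  ω_c = 11/40
  ⇒ ω_c¹/ω_s¹ = 11/40
Stage 2: N_ring = 17 + 2·28 = 73
Stage 2: 17(ω_s−ω_c) = −73(ω_r−ω_c),  ω_r=0, ω_c=1
Stage 2: ω_s = 1 − (73/17)(0−1) = 90/17
  ⇒ ω_s²/ω_c² = 90/17
Coupling ω_c² = ω_c¹ ⇒ overall = 11/40 × 90/17 = 99/68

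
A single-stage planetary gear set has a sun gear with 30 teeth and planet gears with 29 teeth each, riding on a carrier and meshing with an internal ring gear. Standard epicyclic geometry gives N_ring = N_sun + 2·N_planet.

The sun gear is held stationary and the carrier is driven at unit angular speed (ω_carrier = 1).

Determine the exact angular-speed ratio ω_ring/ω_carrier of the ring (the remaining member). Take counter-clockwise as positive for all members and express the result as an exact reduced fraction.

59/44

N_ring = 30 + 2·29 = 88
30(ω_s−ω_c) = −88(ω_r−ω_c),  ω_s=0, ω_c=1
ω_r = 1 − (30/88)(0−1) = 59/44
ω_r/ω_c = 59/44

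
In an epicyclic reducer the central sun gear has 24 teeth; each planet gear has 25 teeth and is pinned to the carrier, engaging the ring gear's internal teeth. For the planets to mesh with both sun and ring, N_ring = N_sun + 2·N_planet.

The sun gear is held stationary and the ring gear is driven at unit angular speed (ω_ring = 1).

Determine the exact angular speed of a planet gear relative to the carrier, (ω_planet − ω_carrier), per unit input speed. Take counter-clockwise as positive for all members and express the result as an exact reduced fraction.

N_ring = 24 + 2·25 = 74
24(ω_s−ω_c) = −74(ω_r−ω_c),  ω_s=0, ω_r=1
24(0−ω_c) = −74(1−ω_c)  ⇒  98ω_c = 74  ⇒  ω_c = 37/49
sun–planet: 24·(0−37/49) = −25·(ω_p−ω_c)  ⇒  ω_p−ω_c = −(24/25)·(-37/49) = 888/1225

888/1225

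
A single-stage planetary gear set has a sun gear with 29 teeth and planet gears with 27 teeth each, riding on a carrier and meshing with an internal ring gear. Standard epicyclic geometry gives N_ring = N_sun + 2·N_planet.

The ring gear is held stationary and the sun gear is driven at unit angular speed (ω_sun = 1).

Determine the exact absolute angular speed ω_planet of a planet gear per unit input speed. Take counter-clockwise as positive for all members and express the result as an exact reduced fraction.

N_ring = 29 + 2·27 = 83
29(ω_s−ω_c) = −83(ω_r−ω_c),  ω_r=0, ω_s=1
29(1−ω_c) = −83(0−ω_c)  ⇒  112ω_c = 29  ⇒  ω_c = 29/112
sun–planet: 29·(1−29/112) = −27·(ω_p−ω_c)  ⇒  ω_p−ω_c = −(29/27)·(83/112) = -2407/3024
ω_p = 29/112 − 2407/3024 = -29/54

-29/54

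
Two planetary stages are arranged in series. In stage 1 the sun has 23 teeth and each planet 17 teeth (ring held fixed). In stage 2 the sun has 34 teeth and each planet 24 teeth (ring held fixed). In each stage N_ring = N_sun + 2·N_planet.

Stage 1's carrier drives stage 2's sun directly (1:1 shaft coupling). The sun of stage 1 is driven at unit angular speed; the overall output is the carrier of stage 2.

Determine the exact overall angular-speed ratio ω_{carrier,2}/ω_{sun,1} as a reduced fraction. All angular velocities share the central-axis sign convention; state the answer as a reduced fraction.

Stage 1: N_ring = 23 + 2·17 = 57
Stage 1: 23(ω_s−ω_c) = −57(ω_r−ω_c),  ω_r=0, ω_s=1
Stage 1: 23(1−ω_c) = −57(0−ω_c)  ⇒  80ω_c = 23  ⇒  ω_c = 23/80
  ⇒ ω_c¹/ω_s¹ = 23/80
Stage 2: N_ring = 34 + 2·24 = 82
Stage 2: 34(ω_s−ω_c) = −82(ω_r−ω_c),  ω_r=0, ω_s=1
Stage 2: 34(1−ω_c) = −82(0−ω_c)  ⇒  116ω_c = 34  ⇒  ω_c = 17/58
  ⇒ ω_c²/ω_s² = 17/58
Coupling ω_s² = ω_c¹ ⇒ overall = 23/80 × 17/58 = 391/4640

391/4640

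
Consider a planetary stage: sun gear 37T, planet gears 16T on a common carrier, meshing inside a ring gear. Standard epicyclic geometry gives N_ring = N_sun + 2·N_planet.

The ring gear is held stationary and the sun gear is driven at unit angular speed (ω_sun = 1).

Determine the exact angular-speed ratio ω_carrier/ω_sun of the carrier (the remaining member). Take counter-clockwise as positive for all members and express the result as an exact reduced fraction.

N_ring = 37 + 2·16 = 69
37(ω_s−ω_c) = −69(ω_r−ω_c),  ω_r=0, ω_s=1
37(1−ω_c) = −69(0−ω_c)  ⇒  106ω_c = 37  ⇒  ω_c = 37/106
ω_c/ω_s = 37/106

37/106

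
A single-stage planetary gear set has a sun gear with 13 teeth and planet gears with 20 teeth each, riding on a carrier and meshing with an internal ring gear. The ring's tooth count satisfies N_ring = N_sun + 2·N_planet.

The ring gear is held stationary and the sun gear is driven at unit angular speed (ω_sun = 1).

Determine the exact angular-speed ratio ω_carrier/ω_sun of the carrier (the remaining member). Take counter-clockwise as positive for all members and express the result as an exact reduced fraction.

13/66

N_ring = 13 + 2·20 = 53
13(ω_s−ω_c) = −53(ω_r−ω_c),  ω_r=0, ω_s=1
13(1−ω_c) = −53(0−ω_c)  ⇒  66ω_c = 13  ⇒  ω_c = 13/66
ω_c/ω_s = 13/66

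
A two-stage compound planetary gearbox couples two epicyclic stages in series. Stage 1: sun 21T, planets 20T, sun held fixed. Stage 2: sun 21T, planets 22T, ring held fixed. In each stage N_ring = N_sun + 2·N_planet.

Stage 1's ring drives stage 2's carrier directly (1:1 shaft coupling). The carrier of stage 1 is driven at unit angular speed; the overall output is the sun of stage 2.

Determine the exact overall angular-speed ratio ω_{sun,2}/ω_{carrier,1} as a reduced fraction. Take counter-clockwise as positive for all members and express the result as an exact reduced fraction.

7052/1281

Stage 1: N_ring = 21 + 2·20 = 61
Stage 1: 21(ω_s−ω_c) = −61(ω_r−ω_c),  ω_s=0, ω_c=1
Stage 1: ω_r = 1 − (21/61)(0−1) = 82/61
  ⇒ ω_r¹/ω_c¹ = 82/61
Stage 2: N_ring = 21 + 2·22 = 65
Stage 2: 21(ω_s−ω_c) = −65(ω_r−ω_c),  ω_r=0, ω_c=1
Stage 2: ω_s = 1 − (65/21)(0−1) = 86/21
  ⇒ ω_s²/ω_c² = 86/21
Coupling ω_c² = ω_r¹ ⇒ overall = 82/61 × 86/21 = 7052/1281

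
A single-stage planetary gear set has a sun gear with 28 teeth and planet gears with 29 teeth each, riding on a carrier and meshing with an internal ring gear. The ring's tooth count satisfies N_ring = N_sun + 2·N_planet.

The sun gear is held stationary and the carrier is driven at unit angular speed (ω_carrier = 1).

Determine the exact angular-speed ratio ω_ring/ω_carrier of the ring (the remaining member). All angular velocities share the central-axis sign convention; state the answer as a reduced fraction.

N_ring = 28 + 2·29 = 86
28(ω_s−ω_c) = −86(ω_r−ω_c),  ω_s=0, ω_c=1
ω_r = 1 − (28/86)(0−1) = 57/43
ω_r/ω_c = 57/43

57/43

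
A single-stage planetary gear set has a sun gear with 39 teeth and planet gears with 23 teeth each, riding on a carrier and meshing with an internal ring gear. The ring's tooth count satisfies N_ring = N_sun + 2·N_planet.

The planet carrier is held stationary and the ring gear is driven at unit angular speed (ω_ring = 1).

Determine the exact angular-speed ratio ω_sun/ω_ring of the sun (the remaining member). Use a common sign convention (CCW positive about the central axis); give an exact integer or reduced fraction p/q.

-85/39

N_ring = 39 + 2·23 = 85
39(ω_s−ω_c) = −85(ω_r−ω_c),  ω_c=0, ω_r=1
ω_s = 0 − (85/39)(1−0) = -85/39
ω_s/ω_r = -85/39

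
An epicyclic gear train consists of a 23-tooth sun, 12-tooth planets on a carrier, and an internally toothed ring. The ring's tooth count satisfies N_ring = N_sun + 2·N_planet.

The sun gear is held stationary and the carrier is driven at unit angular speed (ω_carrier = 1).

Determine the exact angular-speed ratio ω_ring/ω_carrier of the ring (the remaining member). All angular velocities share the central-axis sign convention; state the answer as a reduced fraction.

N_ring = 23 + 2·12 = 47
23(ω_s−ω_c) = −47(ω_r−ω_c),  ω_s=0, ω_c=1
ω_r = 1 − (23/47)(0−1) = 70/47
ω_r/ω_c = 70/47

70/47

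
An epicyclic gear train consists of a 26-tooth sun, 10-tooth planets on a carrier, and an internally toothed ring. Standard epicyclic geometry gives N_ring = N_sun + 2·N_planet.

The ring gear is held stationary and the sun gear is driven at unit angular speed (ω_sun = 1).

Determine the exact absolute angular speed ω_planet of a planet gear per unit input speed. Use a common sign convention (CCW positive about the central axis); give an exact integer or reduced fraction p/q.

N_ring = 26 + 2·10 = 46
26(ω_s−ω_c) = −46(ω_r−ω_c),  ω_r=0, ω_s=1
26(1−ω_c) = −46(0−ω_c)  ⇒  72ω_c = 26  ⇒  ω_c = 13/36
sun–planet: 26·(1−13/36) = −10·(ω_p−ω_c)  ⇒  ω_p−ω_c = −(26/10)·(23/36) = -299/180
ω_p = 13/36 − 299/180 = -13/10

-13/10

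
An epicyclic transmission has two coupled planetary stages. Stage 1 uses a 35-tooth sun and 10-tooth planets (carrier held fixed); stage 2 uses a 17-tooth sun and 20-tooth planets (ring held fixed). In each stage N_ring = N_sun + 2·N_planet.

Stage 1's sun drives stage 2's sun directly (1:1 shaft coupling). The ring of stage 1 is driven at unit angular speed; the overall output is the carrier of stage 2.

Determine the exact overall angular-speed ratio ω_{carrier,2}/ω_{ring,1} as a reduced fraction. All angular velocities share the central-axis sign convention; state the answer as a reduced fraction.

Stage 1: N_ring = 35 + 2·10 = 55
Stage 1: 35(ω_s−ω_c) = −55(ω_r−ω_c),  ω_c=0, ω_r=1
Stage 1: ω_s = 0 − (55/35)(1−0) = -11/7
  ⇒ ω_s¹/ω_r¹ = -11/7
Stage 2: N_ring = 17 + 2·20 = 57
Stage 2: 17(ω_s−ω_c) = −57(ω_r−ω_c),  ω_r=0, ω_s=1
Stage 2: 17(1−ω_c) = −57(0−ω_c)  ⇒  74ω_c = 17  ⇒  ω_c = 17/74
  ⇒ ω_c²/ω_s² = 17/74
Coupling ω_s² = ω_s¹ ⇒ overall = -11/7 × 17/74 = -187/518

-187/518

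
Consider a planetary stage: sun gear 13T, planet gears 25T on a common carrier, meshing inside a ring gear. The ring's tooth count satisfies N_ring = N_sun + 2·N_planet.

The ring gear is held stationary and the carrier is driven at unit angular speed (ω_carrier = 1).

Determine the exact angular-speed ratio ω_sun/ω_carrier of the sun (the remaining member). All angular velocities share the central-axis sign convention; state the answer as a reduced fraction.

76/13

N_ring = 13 + 2·25 = 63
13(ω_s−ω_c) = −63(ω_r−ω_c),  ω_r=0, ω_c=1
ω_s = 1 − (63/13)(0−1) = 76/13
ω_s/ω_c = 76/13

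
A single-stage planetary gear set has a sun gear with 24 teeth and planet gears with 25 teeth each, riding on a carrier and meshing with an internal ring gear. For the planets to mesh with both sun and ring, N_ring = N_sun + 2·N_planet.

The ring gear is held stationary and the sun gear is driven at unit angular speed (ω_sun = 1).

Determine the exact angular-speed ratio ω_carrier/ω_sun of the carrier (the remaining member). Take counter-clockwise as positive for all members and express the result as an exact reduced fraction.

N_ring = 24 + 2·25 = 74
24(ω_s−ω_c) = −74(ω_r−ω_c),  ω_r=0, ω_s=1
24(1−ω_c) = −74(0−ω_c)  ⇒  98ω_c = 24  ⇒  ω_c = 12/49
ω_c/ω_s = 12/49

12/49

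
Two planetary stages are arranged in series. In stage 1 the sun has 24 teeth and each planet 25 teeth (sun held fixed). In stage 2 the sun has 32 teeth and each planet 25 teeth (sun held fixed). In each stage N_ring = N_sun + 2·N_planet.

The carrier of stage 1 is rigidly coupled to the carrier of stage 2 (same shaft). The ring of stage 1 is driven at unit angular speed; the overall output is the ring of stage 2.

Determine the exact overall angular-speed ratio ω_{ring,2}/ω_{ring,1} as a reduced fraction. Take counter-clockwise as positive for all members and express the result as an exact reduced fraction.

2109/2009

Stage 1: N_ring = 24 + 2·25 = 74
Stage 1: 24(ω_s−ω_c) = −74(ω_r−ω_c),  ω_s=0, ω_r=1
Stage 1: 24(0−ω_c) = −74(1−ω_c)  ⇒  98ω_c = 74  ⇒  ω_c = 37/49
  ⇒ ω_c¹/ω_r¹ = 37/49
Stage 2: N_ring = 32 + 2·25 = 82
Stage 2: 32(ω_s−ω_c) = −82(ω_r−ω_c),  ω_s=0, ω_c=1
Stage 2: ω_r = 1 − (32/82)(0−1) = 57/41
  ⇒ ω_r²/ω_c² = 57/41
Coupling ω_c² = ω_c¹ ⇒ overall = 37/49 × 57/41 = 2109/2009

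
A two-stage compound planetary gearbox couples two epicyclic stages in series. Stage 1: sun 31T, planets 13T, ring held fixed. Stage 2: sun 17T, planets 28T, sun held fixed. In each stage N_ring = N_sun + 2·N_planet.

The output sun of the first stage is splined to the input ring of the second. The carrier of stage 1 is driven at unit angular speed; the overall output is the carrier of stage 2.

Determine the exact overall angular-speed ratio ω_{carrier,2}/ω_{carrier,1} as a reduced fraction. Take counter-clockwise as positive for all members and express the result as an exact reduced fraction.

3212/1395

Stage 1: N_ring = 31 + 2·13 = 57
Stage 1: 31(ω_s−ω_c) = −57(ω_r−ω_c),  ω_r=0, ω_c=1
Stage 1: ω_s = 1 − (57/31)(0−1) = 88/31
  ⇒ ω_s¹/ω_c¹ = 88/31
Stage 2: N_ring = 17 + 2·28 = 73
Stage 2: 17(ω_s−ω_c) = −73(ω_r−ω_c),  ω_s=0, ω_r=1
Stage 2: 17(0−ω_c) = −73(1−ω_c)  ⇒  90ω_c = 73  ⇒  ω_c = 73/90
  ⇒ ω_c²/ω_r² = 73/90
Coupling ω_r² = ω_s¹ ⇒ overall = 88/31 × 73/90 = 3212/1395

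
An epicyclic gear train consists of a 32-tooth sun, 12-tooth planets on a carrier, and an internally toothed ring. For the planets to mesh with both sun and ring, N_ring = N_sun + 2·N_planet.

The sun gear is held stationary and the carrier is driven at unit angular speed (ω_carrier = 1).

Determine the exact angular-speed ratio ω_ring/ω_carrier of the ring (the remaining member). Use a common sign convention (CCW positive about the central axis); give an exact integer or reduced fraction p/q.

N_ring = 32 + 2·12 = 56
32(ω_s−ω_c) = −56(ω_r−ω_c),  ω_s=0, ω_c=1
ω_r = 1 − (32/56)(0−1) = 11/7
ω_r/ω_c = 11/7

11/7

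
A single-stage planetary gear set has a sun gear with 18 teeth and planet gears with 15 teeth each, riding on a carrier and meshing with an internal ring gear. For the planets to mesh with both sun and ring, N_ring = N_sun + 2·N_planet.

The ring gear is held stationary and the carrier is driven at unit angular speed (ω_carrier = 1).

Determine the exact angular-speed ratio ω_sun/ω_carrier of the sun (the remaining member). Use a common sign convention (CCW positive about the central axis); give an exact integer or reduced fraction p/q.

11/3

N_ring = 18 + 2·15 = 48
18(ω_s−ω_c) = −48(ω_r−ω_c),  ω_r=0, ω_c=1
ω_s = 1 − (48/18)(0−1) = 11/3
ω_s/ω_c = 11/3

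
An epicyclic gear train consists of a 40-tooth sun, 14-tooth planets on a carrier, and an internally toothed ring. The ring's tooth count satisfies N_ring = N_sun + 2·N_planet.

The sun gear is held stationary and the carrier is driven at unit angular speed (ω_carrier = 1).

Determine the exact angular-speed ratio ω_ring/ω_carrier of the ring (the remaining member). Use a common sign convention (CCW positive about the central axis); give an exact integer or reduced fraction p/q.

27/17

N_ring = 40 + 2·14 = 68
40(ω_s−ω_c) = −68(ω_r−ω_c),  ω_s=0, ω_c=1
ω_r = 1 − (40/68)(0−1) = 27/17
ω_r/ω_c = 27/17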